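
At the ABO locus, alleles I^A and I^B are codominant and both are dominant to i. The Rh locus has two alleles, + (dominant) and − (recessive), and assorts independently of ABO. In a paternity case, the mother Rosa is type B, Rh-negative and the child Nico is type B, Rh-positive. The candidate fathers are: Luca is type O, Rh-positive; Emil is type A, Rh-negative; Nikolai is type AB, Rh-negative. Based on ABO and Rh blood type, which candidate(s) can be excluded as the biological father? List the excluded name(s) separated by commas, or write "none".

A candidate is excluded only if no genotype consistent with his phenotype could produce a type B, Rh-positive child with a type B, Rh-negative mother.
Emil (type A, Rh-): no genotype consistent with that phenotype can produce a type-B Rh+ child with a type-B mother.
Nikolai (type AB, Rh-): no genotype consistent with that phenotype can produce a type-B Rh+ child with a type-B mother.

Emil, Nikolai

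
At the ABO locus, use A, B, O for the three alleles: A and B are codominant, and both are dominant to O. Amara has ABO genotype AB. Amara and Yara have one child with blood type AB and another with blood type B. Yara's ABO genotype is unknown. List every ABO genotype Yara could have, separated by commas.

AB, AO, BB, BO

For each candidate genotype of Yara, check whether crossing it with AB can produce every observed child phenotype.
  AA → possible child types {A, AB} ✗
  AB → possible child types {A, B, AB} ✓
  AO → possible child types {A, B, AB} ✓
  BB → possible child types {B, AB} ✓
  BO → possible child types {A, B, AB} ✓
  OO → possible child types {A, B} ✗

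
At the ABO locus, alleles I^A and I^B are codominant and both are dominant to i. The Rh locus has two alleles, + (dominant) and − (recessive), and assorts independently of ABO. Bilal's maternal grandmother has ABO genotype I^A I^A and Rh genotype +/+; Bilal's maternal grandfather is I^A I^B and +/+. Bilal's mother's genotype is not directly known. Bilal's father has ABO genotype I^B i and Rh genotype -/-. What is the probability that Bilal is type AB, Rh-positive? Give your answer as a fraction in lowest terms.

Bilal's mother's ABO genotype from I^A I^A × I^A I^B: 1/2 I^A I^A, 1/2 I^A I^B.
Crossing each possibility with the father I^B i and summing P(type AB): 1/2·1/2 + 1/2·1/4 = 3/8.
Similarly for Rh via the mother's Rh distribution: P(Rh+) = 1.
Independent loci: 3/8 × 1 = 3/8.

3/8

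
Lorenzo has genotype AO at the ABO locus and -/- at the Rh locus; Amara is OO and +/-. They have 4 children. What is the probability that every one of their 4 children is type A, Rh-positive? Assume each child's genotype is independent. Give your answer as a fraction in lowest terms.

1/256

ABO cross AO × OO → 1/2 O, 1/2 A.
Rh cross -/- × +/- → 1/2 Rh+, 1/2 Rh-; so P(type A, Rh-positive) = 1/2 × 1/2 = 1/4 per child.
All 4 independent: (1/4)^4 = 1/256.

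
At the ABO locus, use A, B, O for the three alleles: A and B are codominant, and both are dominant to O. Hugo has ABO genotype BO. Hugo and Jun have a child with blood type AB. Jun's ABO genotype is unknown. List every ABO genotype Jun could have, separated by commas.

AA, AB, AO

For each candidate genotype of Jun, check whether crossing it with BO can produce every observed child phenotype.
  AA → possible child types {A, AB} ✓
  AB → possible child types {A, B, AB} ✓
  AO → possible child types {O, A, B, AB} ✓
  BB → possible child types {B} ✗
  BO → possible child types {O, B} ✗
  OO → possible child types {O, B} ✗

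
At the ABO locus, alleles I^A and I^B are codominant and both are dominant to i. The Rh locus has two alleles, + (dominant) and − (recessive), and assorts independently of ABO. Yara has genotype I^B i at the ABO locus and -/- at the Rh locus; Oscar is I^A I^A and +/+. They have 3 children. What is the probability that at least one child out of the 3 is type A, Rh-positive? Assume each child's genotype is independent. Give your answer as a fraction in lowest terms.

7/8

ABO cross I^B i × I^A I^A → 1/2 A, 1/2 AB.
Rh cross -/- × +/+ → 1 Rh+; so P(type A, Rh-positive) = 1/2 × 1 = 1/2 per child.
P(none) = (1/2)^3 = 1/8; P(at least one) = 1 − 1/8 = 7/8.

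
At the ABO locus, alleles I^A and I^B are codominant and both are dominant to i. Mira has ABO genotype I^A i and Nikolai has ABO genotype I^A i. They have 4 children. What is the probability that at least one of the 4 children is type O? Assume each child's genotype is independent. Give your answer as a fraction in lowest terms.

ABO cross I^A i × I^A i → 1/4 O, 3/4 A.
So P(type O) = 1/4 per child.
P(none) = (3/4)^4 = 81/256; P(at least one) = 1 − 81/256 = 175/256.

175/256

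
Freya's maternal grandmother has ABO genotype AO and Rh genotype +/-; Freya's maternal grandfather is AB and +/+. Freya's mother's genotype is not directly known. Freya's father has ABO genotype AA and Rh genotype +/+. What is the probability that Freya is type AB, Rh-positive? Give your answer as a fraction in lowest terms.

Freya's mother's ABO genotype from AO × AB: 1/4 AA, 1/4 AB, 1/4 AO, 1/4 BO.
Crossing each possibility with the father AA and summing P(type AB): 1/4·0 + 1/4·1/2 + 1/4·0 + 1/4·1/2 = 1/4.
Similarly for Rh via the mother's Rh distribution: P(Rh+) = 1.
Independent loci: 1/4 × 1 = 1/4.

1/4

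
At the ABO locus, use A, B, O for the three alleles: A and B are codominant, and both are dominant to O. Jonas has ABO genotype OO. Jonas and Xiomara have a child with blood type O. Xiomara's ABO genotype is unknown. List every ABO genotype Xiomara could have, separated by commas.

For each candidate genotype of Xiomara, check whether crossing it with OO can produce every observed child phenotype.
  AA → possible child types {A} ✗
  AB → possible child types {A, B} ✗
  AO → possible child types {O, A} ✓
  BB → possible child types {B} ✗
  BO → possible child types {O, B} ✓
  OO → possible child types {O} ✓

AO, BO, OO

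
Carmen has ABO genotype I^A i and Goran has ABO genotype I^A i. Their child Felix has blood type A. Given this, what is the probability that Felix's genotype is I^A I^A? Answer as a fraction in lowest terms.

1/3

Cross I^A i × I^A i → 1/4 I^A I^A, 1/2 I^A i, 1/4 i i.
Type-A genotypes among offspring: I^A I^A (1/4), I^A i (1/2); total 3/4.
P(I^A I^A | type A) = (1/4) / (3/4) = 1/3.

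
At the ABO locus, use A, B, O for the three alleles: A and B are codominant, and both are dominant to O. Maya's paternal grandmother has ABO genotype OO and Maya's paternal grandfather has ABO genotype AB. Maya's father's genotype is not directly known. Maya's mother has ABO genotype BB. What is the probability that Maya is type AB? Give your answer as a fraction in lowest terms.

1/4

Maya's father's ABO genotype from OO × AB: 1/2 AO, 1/2 BO.
Crossing each possibility with the mother BB and summing P(type AB): 1/2·1/2 + 1/2·0 = 1/4.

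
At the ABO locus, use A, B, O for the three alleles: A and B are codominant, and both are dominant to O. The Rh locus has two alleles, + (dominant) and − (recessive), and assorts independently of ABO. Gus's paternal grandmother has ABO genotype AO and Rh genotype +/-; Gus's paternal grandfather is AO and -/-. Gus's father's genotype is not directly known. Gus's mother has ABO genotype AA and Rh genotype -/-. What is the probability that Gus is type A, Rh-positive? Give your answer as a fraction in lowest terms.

1/4

Gus's father's ABO genotype from AO × AO: 1/4 AA, 1/2 AO, 1/4 OO.
Crossing each possibility with the mother AA and summing P(type A): 1/4·1 + 1/2·1 + 1/4·1 = 1.
Similarly for Rh via the father's Rh distribution: P(Rh+) = 1/4.
Independent loci: 1 × 1/4 = 1/4.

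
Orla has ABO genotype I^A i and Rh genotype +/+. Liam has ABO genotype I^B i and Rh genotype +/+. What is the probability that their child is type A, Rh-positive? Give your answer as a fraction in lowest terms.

1/4

ABO cross I^A i × I^B i → offspring phenotypes: 1/4 O, 1/4 A, 1/4 B, 1/4 AB.
Rh cross +/+ × +/+ → 1 Rh+.
Independent loci: P(type A, Rh-positive) = 1/4 × 1 = 1/4.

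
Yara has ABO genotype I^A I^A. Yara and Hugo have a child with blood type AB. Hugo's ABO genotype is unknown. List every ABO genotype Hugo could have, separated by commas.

I^A I^B, I^B I^B, I^B i

For each candidate genotype of Hugo, check whether crossing it with I^A I^A can produce every observed child phenotype.
  I^A I^A → possible child types {A} ✗
  I^A I^B → possible child types {A, AB} ✓
  I^A i → possible child types {A} ✗
  I^B I^B → possible child types {AB} ✓
  I^B i → possible child types {A, AB} ✓
  i i → possible child types {A} ✗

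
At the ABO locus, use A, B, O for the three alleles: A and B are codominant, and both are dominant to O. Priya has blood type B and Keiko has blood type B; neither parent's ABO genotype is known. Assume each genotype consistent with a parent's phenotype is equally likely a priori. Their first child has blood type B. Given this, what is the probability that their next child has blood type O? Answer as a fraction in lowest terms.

1/20

Possible genotypes: Priya ∈ {BB, BO}; Keiko ∈ {BB, BO}.
Weight each parental genotype pair by prior × P(type-B child):
  BB × BB: posterior weight 4/15; P(next child type O) = 0.
  BB × BO: posterior weight 4/15; P(next child type O) = 0.
  BO × BB: posterior weight 4/15; P(next child type O) = 0.
  BO × BO: posterior weight 1/5; P(next child type O) = 1/4.
Weighted sum = 1/20.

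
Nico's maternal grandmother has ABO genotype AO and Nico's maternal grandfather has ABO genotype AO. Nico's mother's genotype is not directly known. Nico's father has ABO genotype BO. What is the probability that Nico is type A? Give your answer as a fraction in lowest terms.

1/4

Nico's mother's ABO genotype from AO × AO: 1/4 AA, 1/2 AO, 1/4 OO.
Crossing each possibility with the father BO and summing P(type A): 1/4·1/2 + 1/2·1/4 + 1/4·0 = 1/4.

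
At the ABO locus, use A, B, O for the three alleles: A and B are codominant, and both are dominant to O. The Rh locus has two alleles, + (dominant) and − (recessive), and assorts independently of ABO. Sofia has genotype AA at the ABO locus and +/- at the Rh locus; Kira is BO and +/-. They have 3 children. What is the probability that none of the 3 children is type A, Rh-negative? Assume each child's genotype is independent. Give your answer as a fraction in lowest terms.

ABO cross AA × BO → 1/2 A, 1/2 AB.
Rh cross +/- × +/- → 3/4 Rh+, 1/4 Rh-; so P(type A, Rh-negative) = 1/2 × 1/4 = 1/8 per child.
P(not type A, Rh-negative) = 7/8 for one child; (7/8)^3 = 343/512.

343/512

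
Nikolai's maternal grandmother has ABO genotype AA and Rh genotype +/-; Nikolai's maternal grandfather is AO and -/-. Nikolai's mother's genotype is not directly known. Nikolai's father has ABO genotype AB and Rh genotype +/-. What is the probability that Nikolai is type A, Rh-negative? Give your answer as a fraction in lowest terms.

3/16

Nikolai's mother's ABO genotype from AA × AO: 1/2 AA, 1/2 AO.
Crossing each possibility with the father AB and summing P(type A): 1/2·1/2 + 1/2·1/2 = 1/2.
Similarly for Rh via the mother's Rh distribution: P(Rh-) = 3/8.
Independent loci: 1/2 × 3/8 = 3/16.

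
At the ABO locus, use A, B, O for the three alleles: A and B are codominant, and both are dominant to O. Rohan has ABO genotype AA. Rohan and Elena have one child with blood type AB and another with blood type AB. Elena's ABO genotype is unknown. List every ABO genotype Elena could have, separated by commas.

For each candidate genotype of Elena, check whether crossing it with AA can produce every observed child phenotype.
  AA → possible child types {A} ✗
  AB → possible child types {A, AB} ✓
  AO → possible child types {A} ✗
  BB → possible child types {AB} ✓
  BO → possible child types {A, AB} ✓
  OO → possible child types {A} ✗

AB, BB, BO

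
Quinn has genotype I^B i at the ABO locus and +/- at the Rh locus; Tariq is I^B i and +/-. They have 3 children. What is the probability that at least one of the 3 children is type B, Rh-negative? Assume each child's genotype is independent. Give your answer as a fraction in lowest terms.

ABO cross I^B i × I^B i → 1/4 O, 3/4 B.
Rh cross +/- × +/- → 3/4 Rh+, 1/4 Rh-; so P(type B, Rh-negative) = 3/4 × 1/4 = 3/16 per child.
P(none) = (13/16)^3 = 2197/4096; P(at least one) = 1 − 2197/4096 = 1899/4096.

1899/4096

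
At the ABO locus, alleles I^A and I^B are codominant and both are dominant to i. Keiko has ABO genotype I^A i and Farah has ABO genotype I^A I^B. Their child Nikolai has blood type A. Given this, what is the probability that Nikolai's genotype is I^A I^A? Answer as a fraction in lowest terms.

Cross I^A i × I^A I^B → 1/4 I^A I^A, 1/4 I^A I^B, 1/4 I^A i, 1/4 I^B i.
Type-A genotypes among offspring: I^A I^A (1/4), I^A i (1/4); total 1/2.
P(I^A I^A | type A) = (1/4) / (1/2) = 1/2.

1/2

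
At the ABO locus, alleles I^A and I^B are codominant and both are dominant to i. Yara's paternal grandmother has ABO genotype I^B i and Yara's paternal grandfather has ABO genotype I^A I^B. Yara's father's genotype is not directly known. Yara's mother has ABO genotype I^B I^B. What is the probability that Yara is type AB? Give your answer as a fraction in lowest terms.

1/4

Yara's father's ABO genotype from I^B i × I^A I^B: 1/4 I^A I^B, 1/4 I^A i, 1/4 I^B I^B, 1/4 I^B i.
Crossing each possibility with the mother I^B I^B and summing P(type AB): 1/4·1/2 + 1/4·1/2 + 1/4·0 + 1/4·0 = 1/4.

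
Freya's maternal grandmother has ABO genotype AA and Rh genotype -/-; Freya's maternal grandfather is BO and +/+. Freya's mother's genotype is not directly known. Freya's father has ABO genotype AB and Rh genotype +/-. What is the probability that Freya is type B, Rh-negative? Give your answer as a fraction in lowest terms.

1/16

Freya's mother's ABO genotype from AA × BO: 1/2 AB, 1/2 AO.
Crossing each possibility with the father AB and summing P(type B): 1/2·1/4 + 1/2·1/4 = 1/4.
Similarly for Rh via the mother's Rh distribution: P(Rh-) = 1/4.
Independent loci: 1/4 × 1/4 = 1/16.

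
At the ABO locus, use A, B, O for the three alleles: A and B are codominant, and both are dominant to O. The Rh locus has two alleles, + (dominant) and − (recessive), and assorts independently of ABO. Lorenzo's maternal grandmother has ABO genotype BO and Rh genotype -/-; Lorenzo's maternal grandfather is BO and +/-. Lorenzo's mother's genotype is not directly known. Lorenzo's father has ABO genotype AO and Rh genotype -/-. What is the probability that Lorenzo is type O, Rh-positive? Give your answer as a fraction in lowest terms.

1/16

Lorenzo's mother's ABO genotype from BO × BO: 1/4 BB, 1/2 BO, 1/4 OO.
Crossing each possibility with the father AO and summing P(type O): 1/4·0 + 1/2·1/4 + 1/4·1/2 = 1/4.
Similarly for Rh via the mother's Rh distribution: P(Rh+) = 1/4.
Independent loci: 1/4 × 1/4 = 1/16.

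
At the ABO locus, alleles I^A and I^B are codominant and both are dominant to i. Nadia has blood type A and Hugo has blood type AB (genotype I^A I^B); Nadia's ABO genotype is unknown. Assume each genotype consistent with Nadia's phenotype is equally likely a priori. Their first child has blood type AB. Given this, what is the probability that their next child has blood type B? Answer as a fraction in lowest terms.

1/12

Possible genotypes: Nadia ∈ {I^A I^A, I^A i}; Hugo ∈ {I^A I^B}.
Weight each parental genotype pair by prior × P(type-AB child):
  I^A I^A × I^A I^B: posterior weight 2/3; P(next child type B) = 0.
  I^A i × I^A I^B: posterior weight 1/3; P(next child type B) = 1/4.
Weighted sum = 1/12.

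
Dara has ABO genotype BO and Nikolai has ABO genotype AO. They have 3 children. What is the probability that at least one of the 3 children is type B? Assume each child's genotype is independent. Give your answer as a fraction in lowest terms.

37/64

ABO cross BO × AO → 1/4 O, 1/4 A, 1/4 B, 1/4 AB.
So P(type B) = 1/4 per child.
P(none) = (3/4)^3 = 27/64; P(at least one) = 1 − 27/64 = 37/64.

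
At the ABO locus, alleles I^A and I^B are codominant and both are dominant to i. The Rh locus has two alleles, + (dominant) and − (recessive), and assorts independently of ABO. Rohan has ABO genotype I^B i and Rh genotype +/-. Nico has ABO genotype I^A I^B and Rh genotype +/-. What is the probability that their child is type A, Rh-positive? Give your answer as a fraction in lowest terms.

3/16

ABO cross I^B i × I^A I^B → offspring phenotypes: 1/4 A, 1/2 B, 1/4 AB.
Rh cross +/- × +/- → 3/4 Rh+, 1/4 Rh-.
Independent loci: P(type A, Rh-positive) = 1/4 × 3/4 = 3/16.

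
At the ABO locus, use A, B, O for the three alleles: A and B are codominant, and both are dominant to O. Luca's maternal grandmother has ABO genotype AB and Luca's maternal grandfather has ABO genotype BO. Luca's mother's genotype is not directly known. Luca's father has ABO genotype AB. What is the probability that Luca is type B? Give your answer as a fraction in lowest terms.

Luca's mother's ABO genotype from AB × BO: 1/4 AB, 1/4 AO, 1/4 BB, 1/4 BO.
Crossing each possibility with the father AB and summing P(type B): 1/4·1/4 + 1/4·1/4 + 1/4·1/2 + 1/4·1/2 = 3/8.

3/8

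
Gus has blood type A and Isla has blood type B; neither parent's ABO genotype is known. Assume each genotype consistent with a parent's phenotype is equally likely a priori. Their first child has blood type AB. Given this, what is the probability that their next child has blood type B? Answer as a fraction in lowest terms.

5/36

Possible genotypes: Gus ∈ {AA, AO}; Isla ∈ {BB, BO}.
Weight each parental genotype pair by prior × P(type-AB child):
  AA × BB: posterior weight 4/9; P(next child type B) = 0.
  AA × BO: posterior weight 2/9; P(next child type B) = 0.
  AO × BB: posterior weight 2/9; P(next child type B) = 1/2.
  AO × BO: posterior weight 1/9; P(next child type B) = 1/4.
Weighted sum = 5/36.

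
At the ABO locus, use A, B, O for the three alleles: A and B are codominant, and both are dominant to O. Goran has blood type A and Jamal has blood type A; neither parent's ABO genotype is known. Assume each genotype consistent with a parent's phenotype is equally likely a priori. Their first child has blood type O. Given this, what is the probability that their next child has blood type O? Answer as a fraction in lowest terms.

Possible genotypes: Goran ∈ {AA, AO}; Jamal ∈ {AA, AO}.
Weight each parental genotype pair by prior × P(type-O child):
  AO × AO: posterior weight 1; P(next child type O) = 1/4.
Weighted sum = 1/4.

1/4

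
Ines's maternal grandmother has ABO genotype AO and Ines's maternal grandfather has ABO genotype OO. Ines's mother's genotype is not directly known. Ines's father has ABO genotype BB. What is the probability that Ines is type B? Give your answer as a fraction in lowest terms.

3/4

Ines's mother's ABO genotype from AO × OO: 1/2 AO, 1/2 OO.
Crossing each possibility with the father BB and summing P(type B): 1/2·1/2 + 1/2·1 = 3/4.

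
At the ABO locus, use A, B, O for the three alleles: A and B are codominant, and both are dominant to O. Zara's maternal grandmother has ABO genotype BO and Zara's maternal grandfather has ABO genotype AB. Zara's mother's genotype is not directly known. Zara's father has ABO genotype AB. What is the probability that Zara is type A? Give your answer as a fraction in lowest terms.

Zara's mother's ABO genotype from BO × AB: 1/4 AB, 1/4 AO, 1/4 BB, 1/4 BO.
Crossing each possibility with the father AB and summing P(type A): 1/4·1/4 + 1/4·1/2 + 1/4·0 + 1/4·1/4 = 1/4.

1/4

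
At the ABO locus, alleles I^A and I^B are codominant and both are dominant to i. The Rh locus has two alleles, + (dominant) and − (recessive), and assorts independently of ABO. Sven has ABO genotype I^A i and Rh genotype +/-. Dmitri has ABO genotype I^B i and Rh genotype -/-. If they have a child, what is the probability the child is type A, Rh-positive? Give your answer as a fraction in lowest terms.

ABO cross I^A i × I^B i → offspring phenotypes: 1/4 O, 1/4 A, 1/4 B, 1/4 AB.
Rh cross +/- × -/- → 1/2 Rh+, 1/2 Rh-.
Independent loci: P(type A, Rh-positive) = 1/4 × 1/2 = 1/8.

1/8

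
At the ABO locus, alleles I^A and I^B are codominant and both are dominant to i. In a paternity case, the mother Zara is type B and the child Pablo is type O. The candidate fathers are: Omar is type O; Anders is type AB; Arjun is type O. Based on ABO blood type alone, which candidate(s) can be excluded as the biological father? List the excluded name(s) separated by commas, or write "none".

Anders

A candidate is excluded only if no genotype consistent with his phenotype could produce a type O child with a type B mother.
Anders (type AB): no genotype consistent with that phenotype can produce a type-O child with a type-B mother.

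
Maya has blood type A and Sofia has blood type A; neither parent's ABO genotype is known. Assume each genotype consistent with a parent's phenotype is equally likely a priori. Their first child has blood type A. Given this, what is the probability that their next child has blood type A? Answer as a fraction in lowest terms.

Possible genotypes: Maya ∈ {AA, AO}; Sofia ∈ {AA, AO}.
Weight each parental genotype pair by prior × P(type-A child):
  AA × AA: posterior weight 4/15; P(next child type A) = 1.
  AA × AO: posterior weight 4/15; P(next child type A) = 1.
  AO × AA: posterior weight 4/15; P(next child type A) = 1.
  AO × AO: posterior weight 1/5; P(next child type A) = 3/4.
Weighted sum = 19/20.

19/20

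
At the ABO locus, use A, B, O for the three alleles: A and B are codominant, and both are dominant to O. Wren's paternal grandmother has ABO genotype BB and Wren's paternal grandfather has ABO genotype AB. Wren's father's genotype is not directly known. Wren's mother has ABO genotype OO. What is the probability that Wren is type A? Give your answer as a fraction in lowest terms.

1/4

Wren's father's ABO genotype from BB × AB: 1/2 AB, 1/2 BB.
Crossing each possibility with the mother OO and summing P(type A): 1/2·1/2 + 1/2·0 = 1/4.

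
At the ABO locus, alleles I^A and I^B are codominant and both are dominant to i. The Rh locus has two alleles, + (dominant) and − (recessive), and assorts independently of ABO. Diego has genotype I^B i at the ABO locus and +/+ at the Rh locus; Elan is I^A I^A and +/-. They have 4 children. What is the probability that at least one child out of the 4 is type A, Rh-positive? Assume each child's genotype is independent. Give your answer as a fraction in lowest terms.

ABO cross I^B i × I^A I^A → 1/2 A, 1/2 AB.
Rh cross +/+ × +/- → 1 Rh+; so P(type A, Rh-positive) = 1/2 × 1 = 1/2 per child.
P(none) = (1/2)^4 = 1/16; P(at least one) = 1 − 1/16 = 15/16.

15/16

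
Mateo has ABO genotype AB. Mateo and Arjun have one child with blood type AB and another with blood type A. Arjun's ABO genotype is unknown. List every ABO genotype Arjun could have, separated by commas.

For each candidate genotype of Arjun, check whether crossing it with AB can produce every observed child phenotype.
  AA → possible child types {A, AB} ✓
  AB → possible child types {A, B, AB} ✓
  AO → possible child types {A, B, AB} ✓
  BB → possible child types {B, AB} ✗
  BO → possible child types {A, B, AB} ✓
  OO → possible child types {A, B} ✗

AA, AB, AO, BO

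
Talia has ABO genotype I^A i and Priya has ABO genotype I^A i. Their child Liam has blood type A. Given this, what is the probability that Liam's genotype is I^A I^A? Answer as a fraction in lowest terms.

1/3

Cross I^A i × I^A i → 1/4 I^A I^A, 1/2 I^A i, 1/4 i i.
Type-A genotypes among offspring: I^A I^A (1/4), I^A i (1/2); total 3/4.
P(I^A I^A | type A) = (1/4) / (3/4) = 1/3.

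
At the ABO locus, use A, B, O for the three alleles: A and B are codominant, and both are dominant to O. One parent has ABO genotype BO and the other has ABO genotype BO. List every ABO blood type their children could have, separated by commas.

O, B

Gametes from BO × BO give offspring ABO genotypes BB, BO, OO, i.e. phenotypes O, B.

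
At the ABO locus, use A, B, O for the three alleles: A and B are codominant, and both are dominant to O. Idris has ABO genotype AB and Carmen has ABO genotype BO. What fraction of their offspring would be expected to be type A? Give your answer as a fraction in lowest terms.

1/4

ABO cross AB × BO → offspring phenotypes: 1/4 A, 1/2 B, 1/4 AB.
So P(type A) = 1/4.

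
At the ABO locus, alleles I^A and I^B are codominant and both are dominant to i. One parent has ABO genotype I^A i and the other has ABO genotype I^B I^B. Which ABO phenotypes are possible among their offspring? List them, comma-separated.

B, AB

Gametes from I^A i × I^B I^B give offspring ABO genotypes I^A I^B, I^B i, i.e. phenotypes B, AB.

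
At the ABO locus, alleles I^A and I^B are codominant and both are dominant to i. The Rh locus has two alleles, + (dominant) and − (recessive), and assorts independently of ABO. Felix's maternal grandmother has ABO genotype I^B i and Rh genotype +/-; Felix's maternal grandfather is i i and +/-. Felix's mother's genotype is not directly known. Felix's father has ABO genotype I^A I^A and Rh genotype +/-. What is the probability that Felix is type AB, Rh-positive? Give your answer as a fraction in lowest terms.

3/16

Felix's mother's ABO genotype from I^B i × i i: 1/2 I^B i, 1/2 i i.
Crossing each possibility with the father I^A I^A and summing P(type AB): 1/2·1/2 + 1/2·0 = 1/4.
Similarly for Rh via the mother's Rh distribution: P(Rh+) = 3/4.
Independent loci: 1/4 × 3/4 = 3/16.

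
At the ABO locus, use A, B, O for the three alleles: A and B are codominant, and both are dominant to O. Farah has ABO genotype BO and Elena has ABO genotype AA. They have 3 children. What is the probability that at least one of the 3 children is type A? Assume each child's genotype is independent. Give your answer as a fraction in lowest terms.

ABO cross BO × AA → 1/2 A, 1/2 AB.
So P(type A) = 1/2 per child.
P(none) = (1/2)^3 = 1/8; P(at least one) = 1 − 1/8 = 7/8.

7/8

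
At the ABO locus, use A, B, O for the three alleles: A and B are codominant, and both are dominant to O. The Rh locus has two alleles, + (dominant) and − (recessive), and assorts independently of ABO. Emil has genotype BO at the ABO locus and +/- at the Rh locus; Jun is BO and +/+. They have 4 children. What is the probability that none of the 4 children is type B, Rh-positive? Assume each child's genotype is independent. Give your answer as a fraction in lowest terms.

1/256

ABO cross BO × BO → 1/4 O, 3/4 B.
Rh cross +/- × +/+ → 1 Rh+; so P(type B, Rh-positive) = 3/4 × 1 = 3/4 per child.
P(not type B, Rh-positive) = 1/4 for one child; (1/4)^4 = 1/256.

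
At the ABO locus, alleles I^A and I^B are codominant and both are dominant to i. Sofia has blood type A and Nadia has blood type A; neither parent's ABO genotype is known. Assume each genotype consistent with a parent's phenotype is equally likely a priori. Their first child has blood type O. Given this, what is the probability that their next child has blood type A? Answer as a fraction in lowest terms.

3/4

Possible genotypes: Sofia ∈ {I^A I^A, I^A i}; Nadia ∈ {I^A I^A, I^A i}.
Weight each parental genotype pair by prior × P(type-O child):
  I^A i × I^A i: posterior weight 1; P(next child type A) = 3/4.
Weighted sum = 3/4.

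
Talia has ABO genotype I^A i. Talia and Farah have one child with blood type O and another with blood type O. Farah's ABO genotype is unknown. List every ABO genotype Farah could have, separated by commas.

I^A i, I^B i, i i

For each candidate genotype of Farah, check whether crossing it with I^A i can produce every observed child phenotype.
  I^A I^A → possible child types {A} ✗
  I^A I^B → possible child types {A, B, AB} ✗
  I^A i → possible child types {O, A} ✓
  I^B I^B → possible child types {B, AB} ✗
  I^B i → possible child types {O, A, B, AB} ✓
  i i → possible child types {O, A} ✓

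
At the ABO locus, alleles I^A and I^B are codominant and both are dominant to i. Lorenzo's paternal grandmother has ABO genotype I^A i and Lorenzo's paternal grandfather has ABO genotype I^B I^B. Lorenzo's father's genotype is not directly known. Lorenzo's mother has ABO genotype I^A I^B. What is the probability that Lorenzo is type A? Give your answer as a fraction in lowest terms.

Lorenzo's father's ABO genotype from I^A i × I^B I^B: 1/2 I^A I^B, 1/2 I^B i.
Crossing each possibility with the mother I^A I^B and summing P(type A): 1/2·1/4 + 1/2·1/4 = 1/4.

1/4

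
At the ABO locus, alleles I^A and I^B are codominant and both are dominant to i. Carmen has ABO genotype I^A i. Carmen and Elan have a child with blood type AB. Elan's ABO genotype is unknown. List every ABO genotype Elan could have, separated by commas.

I^A I^B, I^B I^B, I^B i

For each candidate genotype of Elan, check whether crossing it with I^A i can produce every observed child phenotype.
  I^A I^A → possible child types {A} ✗
  I^A I^B → possible child types {A, B, AB} ✓
  I^A i → possible child types {O, A} ✗
  I^B I^B → possible child types {B, AB} ✓
  I^B i → possible child types {O, A, B, AB} ✓
  i i → possible child types {O, A} ✗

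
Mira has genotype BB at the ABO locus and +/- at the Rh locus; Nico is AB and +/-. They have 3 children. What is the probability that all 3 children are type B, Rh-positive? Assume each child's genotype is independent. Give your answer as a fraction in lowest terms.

ABO cross BB × AB → 1/2 B, 1/2 AB.
Rh cross +/- × +/- → 3/4 Rh+, 1/4 Rh-; so P(type B, Rh-positive) = 1/2 × 3/4 = 3/8 per child.
All 3 independent: (3/8)^3 = 27/512.

27/512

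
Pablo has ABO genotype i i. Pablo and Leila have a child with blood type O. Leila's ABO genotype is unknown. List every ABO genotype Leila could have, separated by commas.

I^A i, I^B i, i i

For each candidate genotype of Leila, check whether crossing it with i i can produce every observed child phenotype.
  I^A I^A → possible child types {A} ✗
  I^A I^B → possible child types {A, B} ✗
  I^A i → possible child types {O, A} ✓
  I^B I^B → possible child types {B} ✗
  I^B i → possible child types {O, B} ✓
  i i → possible child types {O} ✓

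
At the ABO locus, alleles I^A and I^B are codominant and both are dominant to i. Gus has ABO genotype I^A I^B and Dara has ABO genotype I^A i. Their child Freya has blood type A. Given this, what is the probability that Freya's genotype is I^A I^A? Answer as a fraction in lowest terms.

Cross I^A I^B × I^A i → 1/4 I^A I^A, 1/4 I^A I^B, 1/4 I^A i, 1/4 I^B i.
Type-A genotypes among offspring: I^A I^A (1/4), I^A i (1/4); total 1/2.
P(I^A I^A | type A) = (1/4) / (1/2) = 1/2.

1/2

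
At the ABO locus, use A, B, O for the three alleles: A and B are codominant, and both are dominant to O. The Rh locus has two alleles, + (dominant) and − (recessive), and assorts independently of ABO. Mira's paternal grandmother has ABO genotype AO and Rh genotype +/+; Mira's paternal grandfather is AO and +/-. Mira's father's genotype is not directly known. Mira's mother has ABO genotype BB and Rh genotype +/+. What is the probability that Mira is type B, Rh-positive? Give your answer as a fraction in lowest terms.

1/2

Mira's father's ABO genotype from AO × AO: 1/4 AA, 1/2 AO, 1/4 OO.
Crossing each possibility with the mother BB and summing P(type B): 1/4·0 + 1/2·1/2 + 1/4·1 = 1/2.
Similarly for Rh via the father's Rh distribution: P(Rh+) = 1.
Independent loci: 1/2 × 1 = 1/2.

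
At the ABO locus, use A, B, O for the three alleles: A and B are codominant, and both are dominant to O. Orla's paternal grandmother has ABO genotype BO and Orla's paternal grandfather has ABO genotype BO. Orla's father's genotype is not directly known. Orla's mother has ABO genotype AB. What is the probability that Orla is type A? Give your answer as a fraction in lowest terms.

Orla's father's ABO genotype from BO × BO: 1/4 BB, 1/2 BO, 1/4 OO.
Crossing each possibility with the mother AB and summing P(type A): 1/4·0 + 1/2·1/4 + 1/4·1/2 = 1/4.

1/4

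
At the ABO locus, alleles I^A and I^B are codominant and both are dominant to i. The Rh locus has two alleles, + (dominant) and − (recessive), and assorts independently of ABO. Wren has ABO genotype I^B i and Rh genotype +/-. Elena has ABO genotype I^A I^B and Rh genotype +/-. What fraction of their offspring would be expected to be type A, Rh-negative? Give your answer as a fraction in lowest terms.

1/16

ABO cross I^B i × I^A I^B → offspring phenotypes: 1/4 A, 1/2 B, 1/4 AB.
Rh cross +/- × +/- → 3/4 Rh+, 1/4 Rh-.
Independent loci: P(type A, Rh-negative) = 1/4 × 1/4 = 1/16.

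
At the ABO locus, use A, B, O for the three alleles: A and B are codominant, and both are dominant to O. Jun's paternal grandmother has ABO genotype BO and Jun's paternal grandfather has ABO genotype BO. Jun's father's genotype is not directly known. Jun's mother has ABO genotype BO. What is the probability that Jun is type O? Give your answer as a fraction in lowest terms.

1/4

Jun's father's ABO genotype from BO × BO: 1/4 BB, 1/2 BO, 1/4 OO.
Crossing each possibility with the mother BO and summing P(type O): 1/4·0 + 1/2·1/4 + 1/4·1/2 = 1/4.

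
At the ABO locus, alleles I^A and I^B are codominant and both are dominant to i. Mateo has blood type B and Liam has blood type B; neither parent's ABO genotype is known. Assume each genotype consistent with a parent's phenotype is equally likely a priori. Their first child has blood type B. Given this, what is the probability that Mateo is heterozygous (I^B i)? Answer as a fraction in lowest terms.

7/15

Possible genotypes: Mateo ∈ {I^B I^B, I^B i}; Liam ∈ {I^B I^B, I^B i}.
Weight each parental genotype pair by prior × P(type-B child):
  I^B I^B × I^B I^B: posterior weight 4/15.
  I^B I^B × I^B i: posterior weight 4/15.
  I^B i × I^B I^B: posterior weight 4/15.
  I^B i × I^B i: posterior weight 1/5.
Sum the posterior weight over pairs where Mateo is I^B i: 7/15.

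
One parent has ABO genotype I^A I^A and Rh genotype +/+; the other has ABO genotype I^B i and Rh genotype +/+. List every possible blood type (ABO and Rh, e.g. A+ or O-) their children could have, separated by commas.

A+, AB+

Gametes from I^A I^A × I^B i give offspring ABO genotypes I^A I^B, I^A i, i.e. phenotypes A, AB.
Rh cross +/+ × +/+ → phenotypes Rh+.
Combining independently: A+, AB+.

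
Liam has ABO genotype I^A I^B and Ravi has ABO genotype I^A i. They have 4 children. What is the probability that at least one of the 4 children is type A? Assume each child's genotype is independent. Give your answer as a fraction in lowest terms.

ABO cross I^A I^B × I^A i → 1/2 A, 1/4 B, 1/4 AB.
So P(type A) = 1/2 per child.
P(none) = (1/2)^4 = 1/16; P(at least one) = 1 − 1/16 = 15/16.

15/16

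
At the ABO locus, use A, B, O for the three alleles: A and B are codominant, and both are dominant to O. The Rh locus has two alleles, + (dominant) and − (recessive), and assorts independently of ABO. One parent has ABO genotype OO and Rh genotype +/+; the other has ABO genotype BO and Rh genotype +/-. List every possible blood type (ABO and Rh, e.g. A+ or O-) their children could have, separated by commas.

O+, B+

Gametes from OO × BO give offspring ABO genotypes BO, OO, i.e. phenotypes O, B.
Rh cross +/+ × +/- → phenotypes Rh+.
Combining independently: O+, B+.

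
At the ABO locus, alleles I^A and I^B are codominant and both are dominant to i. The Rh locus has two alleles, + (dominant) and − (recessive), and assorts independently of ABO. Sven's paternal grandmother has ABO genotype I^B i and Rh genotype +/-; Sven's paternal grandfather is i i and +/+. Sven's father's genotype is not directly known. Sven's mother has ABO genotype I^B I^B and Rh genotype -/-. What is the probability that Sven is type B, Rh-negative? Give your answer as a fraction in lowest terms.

Sven's father's ABO genotype from I^B i × i i: 1/2 I^B i, 1/2 i i.
Crossing each possibility with the mother I^B I^B and summing P(type B): 1/2·1 + 1/2·1 = 1.
Similarly for Rh via the father's Rh distribution: P(Rh-) = 1/4.
Independent loci: 1 × 1/4 = 1/4.

1/4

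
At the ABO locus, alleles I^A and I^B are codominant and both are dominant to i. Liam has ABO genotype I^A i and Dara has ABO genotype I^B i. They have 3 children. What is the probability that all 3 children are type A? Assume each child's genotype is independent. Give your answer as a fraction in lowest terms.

ABO cross I^A i × I^B i → 1/4 O, 1/4 A, 1/4 B, 1/4 AB.
So P(type A) = 1/4 per child.
All 3 independent: (1/4)^3 = 1/64.

1/64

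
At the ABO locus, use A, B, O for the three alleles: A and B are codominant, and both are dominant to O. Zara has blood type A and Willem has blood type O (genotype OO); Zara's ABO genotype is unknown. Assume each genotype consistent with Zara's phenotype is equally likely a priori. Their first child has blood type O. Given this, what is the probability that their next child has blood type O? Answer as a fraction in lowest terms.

1/2

Possible genotypes: Zara ∈ {AA, AO}; Willem ∈ {OO}.
Weight each parental genotype pair by prior × P(type-O child):
  AO × OO: posterior weight 1; P(next child type O) = 1/2.
Weighted sum = 1/2.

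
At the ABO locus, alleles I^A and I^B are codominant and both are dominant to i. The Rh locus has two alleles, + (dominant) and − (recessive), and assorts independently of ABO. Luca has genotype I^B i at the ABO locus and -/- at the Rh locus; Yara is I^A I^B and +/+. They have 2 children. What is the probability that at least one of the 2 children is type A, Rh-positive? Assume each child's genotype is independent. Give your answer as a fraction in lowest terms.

ABO cross I^B i × I^A I^B → 1/4 A, 1/2 B, 1/4 AB.
Rh cross -/- × +/+ → 1 Rh+; so P(type A, Rh-positive) = 1/4 × 1 = 1/4 per child.
P(none) = (3/4)^2 = 9/16; P(at least one) = 1 − 9/16 = 7/16.

7/16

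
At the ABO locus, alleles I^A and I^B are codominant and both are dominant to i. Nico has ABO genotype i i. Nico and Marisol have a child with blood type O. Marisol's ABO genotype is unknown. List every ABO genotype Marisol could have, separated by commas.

I^A i, I^B i, i i

For each candidate genotype of Marisol, check whether crossing it with i i can produce every observed child phenotype.
  I^A I^A → possible child types {A} ✗
  I^A I^B → possible child types {A, B} ✗
  I^A i → possible child types {O, A} ✓
  I^B I^B → possible child types {B} ✗
  I^B i → possible child types {O, B} ✓
  i i → possible child types {O} ✓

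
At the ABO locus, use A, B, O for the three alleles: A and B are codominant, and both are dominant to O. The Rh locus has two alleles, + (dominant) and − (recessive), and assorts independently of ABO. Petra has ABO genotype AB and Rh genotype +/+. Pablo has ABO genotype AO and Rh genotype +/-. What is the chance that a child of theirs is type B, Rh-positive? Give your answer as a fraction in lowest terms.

1/4

ABO cross AB × AO → offspring phenotypes: 1/2 A, 1/4 B, 1/4 AB.
Rh cross +/+ × +/- → 1 Rh+.
Independent loci: P(type B, Rh-positive) = 1/4 × 1 = 1/4.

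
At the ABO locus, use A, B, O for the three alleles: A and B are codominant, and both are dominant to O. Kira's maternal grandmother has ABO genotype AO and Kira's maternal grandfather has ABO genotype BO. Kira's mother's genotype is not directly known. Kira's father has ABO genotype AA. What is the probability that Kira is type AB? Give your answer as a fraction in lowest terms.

1/4

Kira's mother's ABO genotype from AO × BO: 1/4 AB, 1/4 AO, 1/4 BO, 1/4 OO.
Crossing each possibility with the father AA and summing P(type AB): 1/4·1/2 + 1/4·0 + 1/4·1/2 + 1/4·0 = 1/4.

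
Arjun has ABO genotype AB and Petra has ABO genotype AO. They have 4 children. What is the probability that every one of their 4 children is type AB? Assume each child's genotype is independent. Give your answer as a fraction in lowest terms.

ABO cross AB × AO → 1/2 A, 1/4 B, 1/4 AB.
So P(type AB) = 1/4 per child.
All 4 independent: (1/4)^4 = 1/256.

1/256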